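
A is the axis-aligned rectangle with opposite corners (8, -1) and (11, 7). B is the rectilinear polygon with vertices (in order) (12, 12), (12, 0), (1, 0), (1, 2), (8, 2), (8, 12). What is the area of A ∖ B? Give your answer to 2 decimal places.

|A| = 24, |A∩B| = 21.
|A ∖ B| = |A| − |A∩B| = 24 − 21 = 3.00.

3.00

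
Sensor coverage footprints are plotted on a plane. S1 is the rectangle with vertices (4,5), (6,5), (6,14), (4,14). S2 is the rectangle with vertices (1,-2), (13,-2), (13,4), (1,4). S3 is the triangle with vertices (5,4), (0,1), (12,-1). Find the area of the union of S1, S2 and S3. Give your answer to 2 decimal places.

By inclusion–exclusion:
Individual areas: |S1| = 18, |S2| = 72, |S3| = 23.
|S1∩S2| = 0 (no overlap).
|S1∩S3| = 0.
|S2∩S3| = 22.6167.
|S1∩S2∩S3| = 0.
|S1 ∪ S2 ∪ S3| = 113 − 22.6167 + 0 = 90.38.

90.38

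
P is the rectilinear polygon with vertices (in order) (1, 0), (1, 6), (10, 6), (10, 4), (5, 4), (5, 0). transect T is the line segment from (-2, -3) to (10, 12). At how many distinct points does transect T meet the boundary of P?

The segment meets the boundary at (5.2,6), (1,0.75).

2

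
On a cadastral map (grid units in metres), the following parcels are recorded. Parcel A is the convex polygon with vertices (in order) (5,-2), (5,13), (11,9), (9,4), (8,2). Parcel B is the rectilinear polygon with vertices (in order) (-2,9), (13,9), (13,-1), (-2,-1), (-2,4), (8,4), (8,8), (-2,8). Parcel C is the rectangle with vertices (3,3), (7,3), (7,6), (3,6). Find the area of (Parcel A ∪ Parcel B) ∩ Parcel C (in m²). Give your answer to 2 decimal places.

8.00

The region (Parcel A ∪ Parcel B) ∩ Parcel C is the polygon with vertices (5,4), (5,6), (7,6), (7,3), (3,3), (3,4).
By the shoelace formula its area is 8.00.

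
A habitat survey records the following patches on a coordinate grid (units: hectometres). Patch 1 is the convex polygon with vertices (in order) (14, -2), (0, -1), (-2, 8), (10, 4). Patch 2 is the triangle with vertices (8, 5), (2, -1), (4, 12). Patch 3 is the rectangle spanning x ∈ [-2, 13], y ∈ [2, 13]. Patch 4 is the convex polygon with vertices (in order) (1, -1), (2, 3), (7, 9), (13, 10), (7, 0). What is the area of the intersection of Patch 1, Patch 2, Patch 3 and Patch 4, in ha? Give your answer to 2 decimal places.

The intersection is the polygon with vertices (2.462,2), (2.755,3.906), (4.391,5.87), (7.75,4.75), (5,2).
By the shoelace formula its area is 12.34.

12.34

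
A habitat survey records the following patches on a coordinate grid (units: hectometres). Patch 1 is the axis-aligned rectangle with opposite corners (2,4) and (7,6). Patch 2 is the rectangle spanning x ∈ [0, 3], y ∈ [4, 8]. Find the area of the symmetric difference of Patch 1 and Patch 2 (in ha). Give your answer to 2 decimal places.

|Patch 1∩Patch 2|: x∈[2,3], y∈[4,6] → 1·2 = 2.
|Patch 1 △ Patch 2| = |Patch 1| + |Patch 2| − 2·|Patch 1∩Patch 2| = 10 + 12 − 4 = 18.00.

18.00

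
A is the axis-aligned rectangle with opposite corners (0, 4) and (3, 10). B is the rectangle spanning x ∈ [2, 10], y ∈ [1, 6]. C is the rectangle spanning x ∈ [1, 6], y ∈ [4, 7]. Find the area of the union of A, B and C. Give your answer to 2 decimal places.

By inclusion–exclusion:
Individual areas: |A| = 18, |B| = 40, |C| = 15.
|A∩B|: x∈[2,3], y∈[4,6] → 1·2 = 2.
|A∩C|: x∈[1,3], y∈[4,7] → 2·3 = 6.
|B∩C|: x∈[2,6], y∈[4,6] → 4·2 = 8.
|A∩B∩C| = 2.
|A ∪ B ∪ C| = 73 − 16 + 2 = 59.00.

59.00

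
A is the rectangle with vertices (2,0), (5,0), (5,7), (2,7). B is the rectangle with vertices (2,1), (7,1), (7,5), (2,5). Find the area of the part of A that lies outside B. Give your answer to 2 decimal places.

9.00

|A∩B|: x∈[2,5], y∈[1,5] → 3·4 = 12.
|A| = 21.
|A ∖ B| = |A| − |A∩B| = 21 − 12 = 9.00.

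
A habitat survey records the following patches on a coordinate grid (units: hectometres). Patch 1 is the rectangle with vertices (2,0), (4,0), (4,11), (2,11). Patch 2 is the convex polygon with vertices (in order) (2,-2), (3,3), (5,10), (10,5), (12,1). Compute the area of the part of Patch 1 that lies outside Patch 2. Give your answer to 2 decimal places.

16.35

|Patch 1| = 22, |Patch 1∩Patch 2| = 5.65.
|Patch 1 ∖ Patch 2| = |Patch 1| − |Patch 1∩Patch 2| = 22 − 5.65 = 16.35.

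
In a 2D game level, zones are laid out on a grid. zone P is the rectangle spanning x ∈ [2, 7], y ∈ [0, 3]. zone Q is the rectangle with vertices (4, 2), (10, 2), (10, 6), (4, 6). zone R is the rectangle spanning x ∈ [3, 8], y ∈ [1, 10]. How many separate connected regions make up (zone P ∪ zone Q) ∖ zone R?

(zone P ∪ zone Q) ∖ zone R splits into 2 disjoint pieces (area 7, area 8).

2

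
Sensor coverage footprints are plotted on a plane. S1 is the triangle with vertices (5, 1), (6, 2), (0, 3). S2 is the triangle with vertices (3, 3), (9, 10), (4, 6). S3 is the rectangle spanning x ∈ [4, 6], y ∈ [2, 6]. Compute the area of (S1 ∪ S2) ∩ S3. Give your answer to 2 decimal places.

1.77

|S1 ∪ S2| = 9.
|(S1 ∪ S2) ∩ S3| = 1.77.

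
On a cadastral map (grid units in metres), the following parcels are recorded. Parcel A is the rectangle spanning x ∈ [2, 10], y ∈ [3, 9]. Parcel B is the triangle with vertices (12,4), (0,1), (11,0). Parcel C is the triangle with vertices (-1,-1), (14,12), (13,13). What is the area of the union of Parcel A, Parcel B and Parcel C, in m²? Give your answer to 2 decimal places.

77.50

By inclusion–exclusion:
Individual areas: |Parcel A| = 48, |Parcel B| = 22.5, |Parcel C| = 14.
|Parcel A∩Parcel B| = 0.5.
|Parcel A∩Parcel C| = 6.3359.
|Parcel B∩Parcel C| = 0.1624.
|Parcel A∩Parcel B∩Parcel C| = 0.
|Parcel A ∪ Parcel B ∪ Parcel C| = 84.5 − 6.9983 + 0 = 77.50.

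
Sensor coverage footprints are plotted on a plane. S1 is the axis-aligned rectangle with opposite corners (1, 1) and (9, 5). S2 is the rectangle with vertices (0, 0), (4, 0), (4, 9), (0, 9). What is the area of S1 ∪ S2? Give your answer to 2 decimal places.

By inclusion–exclusion:
Individual areas: |S1| = 32, |S2| = 36.
|S1∩S2|: x∈[1,4], y∈[1,5] → 3·4 = 12.
|S1 ∪ S2| = 68 − 12 = 56.00.

56.00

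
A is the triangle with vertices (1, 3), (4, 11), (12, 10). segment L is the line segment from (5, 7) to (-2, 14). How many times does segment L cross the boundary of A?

1

The segment meets the boundary at (3.182,8.818).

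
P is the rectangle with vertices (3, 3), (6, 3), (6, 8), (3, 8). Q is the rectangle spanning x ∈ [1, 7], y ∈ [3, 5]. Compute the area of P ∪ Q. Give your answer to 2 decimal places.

By inclusion–exclusion:
Individual areas: |P| = 15, |Q| = 12.
|P∩Q|: x∈[3,6], y∈[3,5] → 3·2 = 6.
|P ∪ Q| = 27 − 6 = 21.00.

21.00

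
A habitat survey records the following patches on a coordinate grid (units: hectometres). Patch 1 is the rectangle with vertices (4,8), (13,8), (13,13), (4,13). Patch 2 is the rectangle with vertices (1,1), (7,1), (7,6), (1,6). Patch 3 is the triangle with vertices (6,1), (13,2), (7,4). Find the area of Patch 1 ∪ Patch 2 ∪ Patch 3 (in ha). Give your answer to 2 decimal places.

By inclusion–exclusion:
Individual areas: |Patch 1| = 45, |Patch 2| = 30, |Patch 3| = 10.
|Patch 1∩Patch 2| = 0 (no overlap).
|Patch 1∩Patch 3| = 0.
|Patch 2∩Patch 3| = 1.4286.
|Patch 1∩Patch 2∩Patch 3| = 0.
|Patch 1 ∪ Patch 2 ∪ Patch 3| = 85 − 1.4286 + 0 = 83.57.

83.57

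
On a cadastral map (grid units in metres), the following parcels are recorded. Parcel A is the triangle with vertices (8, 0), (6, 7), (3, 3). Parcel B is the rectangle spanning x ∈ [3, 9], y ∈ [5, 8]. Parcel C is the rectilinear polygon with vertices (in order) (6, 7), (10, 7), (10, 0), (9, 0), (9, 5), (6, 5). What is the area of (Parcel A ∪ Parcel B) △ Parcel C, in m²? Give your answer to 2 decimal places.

|Parcel A ∪ Parcel B| = 30.4286.
|(Parcel A ∪ Parcel B) ∩ Parcel C| = 6.
|(Parcel A ∪ Parcel B) △ Parcel C| = 30.4286 + 13 − 12 = 31.43.

31.43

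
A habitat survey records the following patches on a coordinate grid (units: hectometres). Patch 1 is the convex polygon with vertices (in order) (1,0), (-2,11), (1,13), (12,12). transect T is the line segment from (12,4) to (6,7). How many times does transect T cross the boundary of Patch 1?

1

The segment meets the boundary at (6.971,6.514).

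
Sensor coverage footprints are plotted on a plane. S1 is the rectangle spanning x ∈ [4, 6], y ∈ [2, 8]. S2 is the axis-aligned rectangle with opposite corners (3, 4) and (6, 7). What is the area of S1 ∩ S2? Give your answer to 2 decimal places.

6.00

|S1∩S2|: x∈[4,6], y∈[4,7] → 2·3 = 6.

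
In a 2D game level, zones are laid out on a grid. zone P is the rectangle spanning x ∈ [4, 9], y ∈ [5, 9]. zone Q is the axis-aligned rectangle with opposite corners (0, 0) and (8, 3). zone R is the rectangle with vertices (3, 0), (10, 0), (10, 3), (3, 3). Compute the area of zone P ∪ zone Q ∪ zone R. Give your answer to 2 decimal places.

50.00

By inclusion–exclusion:
Individual areas: |zone P| = 20, |zone Q| = 24, |zone R| = 21.
|zone P∩zone Q| = 0 (no overlap).
|zone P∩zone R| = 0 (no overlap).
|zone Q∩zone R|: x∈[3,8], y∈[0,3] → 5·3 = 15.
|zone P∩zone Q∩zone R| = 0.
|zone P ∪ zone Q ∪ zone R| = 65 − 15 + 0 = 50.00.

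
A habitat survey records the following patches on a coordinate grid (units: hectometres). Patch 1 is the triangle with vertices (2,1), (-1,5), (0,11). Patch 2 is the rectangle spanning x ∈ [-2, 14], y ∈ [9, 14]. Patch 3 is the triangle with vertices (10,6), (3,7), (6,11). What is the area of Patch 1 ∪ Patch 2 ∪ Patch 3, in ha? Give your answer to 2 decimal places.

By inclusion–exclusion:
Individual areas: |Patch 1| = 11, |Patch 2| = 80, |Patch 3| = 15.5.
|Patch 1∩Patch 2| = 0.7333.
|Patch 1∩Patch 3| = 0.
|Patch 2∩Patch 3| = 3.1.
|Patch 1∩Patch 2∩Patch 3| = 0.
|Patch 1 ∪ Patch 2 ∪ Patch 3| = 106.5 − 3.8333 + 0 = 102.67.

102.67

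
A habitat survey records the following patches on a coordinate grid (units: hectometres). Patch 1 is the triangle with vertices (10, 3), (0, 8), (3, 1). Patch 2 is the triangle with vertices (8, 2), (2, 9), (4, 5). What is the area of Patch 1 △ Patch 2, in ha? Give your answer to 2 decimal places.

|Patch 1| = 27.5, |Patch 2| = 5, |Patch 1∩Patch 2| = 3.3079.
|Patch 1 △ Patch 2| = |Patch 1| + |Patch 2| − 2·|Patch 1∩Patch 2| = 27.5 + 5 − 6.6158 = 25.88.

25.88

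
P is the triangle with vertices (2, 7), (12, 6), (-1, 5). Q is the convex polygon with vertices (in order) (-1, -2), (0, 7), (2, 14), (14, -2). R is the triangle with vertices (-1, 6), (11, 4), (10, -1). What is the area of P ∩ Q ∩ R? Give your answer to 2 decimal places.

1.13

The intersection is the polygon with vertices (0.402,5.108), (-0.17,5.472), (-0.16,5.56), (0.2,5.8), (3.105,5.316).
By the shoelace formula its area is 1.13.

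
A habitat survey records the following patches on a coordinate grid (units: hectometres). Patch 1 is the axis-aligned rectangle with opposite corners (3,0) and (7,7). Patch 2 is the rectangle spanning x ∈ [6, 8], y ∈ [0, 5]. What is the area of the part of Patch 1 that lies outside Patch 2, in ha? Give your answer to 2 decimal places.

|Patch 1∩Patch 2|: x∈[6,7], y∈[0,5] → 1·5 = 5.
|Patch 1| = 28.
|Patch 1 ∖ Patch 2| = |Patch 1| − |Patch 1∩Patch 2| = 28 − 5 = 23.00.

23.00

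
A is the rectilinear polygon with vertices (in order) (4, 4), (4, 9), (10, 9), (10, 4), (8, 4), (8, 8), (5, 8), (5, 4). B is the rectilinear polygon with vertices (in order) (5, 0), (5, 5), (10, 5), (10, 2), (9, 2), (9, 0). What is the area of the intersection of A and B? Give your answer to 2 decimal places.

2.00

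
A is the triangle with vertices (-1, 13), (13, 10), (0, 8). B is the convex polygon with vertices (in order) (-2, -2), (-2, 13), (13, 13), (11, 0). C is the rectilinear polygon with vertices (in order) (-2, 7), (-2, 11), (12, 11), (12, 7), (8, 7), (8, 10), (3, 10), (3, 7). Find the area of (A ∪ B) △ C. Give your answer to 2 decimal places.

154.04

|A ∪ B| = 195.0389.
|(A ∪ B) ∩ C| = 41.
|(A ∪ B) △ C| = 195.0389 + 41 − 82 = 154.04.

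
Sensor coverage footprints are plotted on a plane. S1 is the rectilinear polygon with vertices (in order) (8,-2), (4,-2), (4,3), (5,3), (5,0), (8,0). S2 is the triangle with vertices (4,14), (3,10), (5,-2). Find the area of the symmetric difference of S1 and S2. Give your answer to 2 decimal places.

18.40

|S1| = 11, |S2| = 10, |S1∩S2| = 1.3021.
|S1 △ S2| = |S1| + |S2| − 2·|S1∩S2| = 11 + 10 − 2.6042 = 18.40.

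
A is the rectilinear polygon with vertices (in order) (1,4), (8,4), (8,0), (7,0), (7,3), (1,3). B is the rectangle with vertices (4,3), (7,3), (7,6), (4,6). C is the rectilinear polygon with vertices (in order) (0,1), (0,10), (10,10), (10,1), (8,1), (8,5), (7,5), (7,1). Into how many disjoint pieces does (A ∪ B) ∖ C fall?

1

(A ∪ B) ∖ C is a single connected region.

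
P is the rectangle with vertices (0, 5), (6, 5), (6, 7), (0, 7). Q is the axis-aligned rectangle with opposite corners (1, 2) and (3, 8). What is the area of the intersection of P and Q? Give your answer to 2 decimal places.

|P∩Q|: x∈[1,3], y∈[5,7] → 2·2 = 4.

4.00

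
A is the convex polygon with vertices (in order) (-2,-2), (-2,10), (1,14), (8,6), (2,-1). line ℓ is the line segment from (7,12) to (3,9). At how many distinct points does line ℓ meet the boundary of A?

The segment meets the boundary at (4.434,10.075).

1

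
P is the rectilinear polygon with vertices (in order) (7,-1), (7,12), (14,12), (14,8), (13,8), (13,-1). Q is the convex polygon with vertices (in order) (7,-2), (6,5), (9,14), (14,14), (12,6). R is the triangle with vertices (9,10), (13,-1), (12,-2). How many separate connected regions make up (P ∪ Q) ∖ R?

1

(P ∪ Q) ∖ R is a single connected region.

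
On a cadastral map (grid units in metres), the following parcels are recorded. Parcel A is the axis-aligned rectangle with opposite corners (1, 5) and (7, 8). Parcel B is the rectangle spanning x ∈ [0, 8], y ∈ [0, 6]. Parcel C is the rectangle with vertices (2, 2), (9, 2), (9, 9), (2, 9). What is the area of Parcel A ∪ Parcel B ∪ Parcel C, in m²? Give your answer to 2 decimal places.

By inclusion–exclusion:
Individual areas: |Parcel A| = 18, |Parcel B| = 48, |Parcel C| = 49.
|Parcel A∩Parcel B|: x∈[1,7], y∈[5,6] → 6·1 = 6.
|Parcel A∩Parcel C|: x∈[2,7], y∈[5,8] → 5·3 = 15.
|Parcel B∩Parcel C|: x∈[2,8], y∈[2,6] → 6·4 = 24.
|Parcel A∩Parcel B∩Parcel C| = 5.
|Parcel A ∪ Parcel B ∪ Parcel C| = 115 − 45 + 5 = 75.00.

75.00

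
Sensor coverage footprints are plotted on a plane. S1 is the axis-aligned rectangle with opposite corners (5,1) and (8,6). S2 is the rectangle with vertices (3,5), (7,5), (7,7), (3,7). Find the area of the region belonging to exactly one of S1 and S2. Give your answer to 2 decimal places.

19.00

|S1∩S2|: x∈[5,7], y∈[5,6] → 2·1 = 2.
|S1 △ S2| = |S1| + |S2| − 2·|S1∩S2| = 15 + 8 − 4 = 19.00.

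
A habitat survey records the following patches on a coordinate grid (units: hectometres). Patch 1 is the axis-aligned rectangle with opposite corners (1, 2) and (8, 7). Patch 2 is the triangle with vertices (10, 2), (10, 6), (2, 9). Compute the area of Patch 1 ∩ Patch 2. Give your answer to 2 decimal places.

5.95

The intersection is the polygon with vertices (8,3.75), (4.286,7), (7.333,7), (8,6.75).
By the shoelace formula its area is 5.95.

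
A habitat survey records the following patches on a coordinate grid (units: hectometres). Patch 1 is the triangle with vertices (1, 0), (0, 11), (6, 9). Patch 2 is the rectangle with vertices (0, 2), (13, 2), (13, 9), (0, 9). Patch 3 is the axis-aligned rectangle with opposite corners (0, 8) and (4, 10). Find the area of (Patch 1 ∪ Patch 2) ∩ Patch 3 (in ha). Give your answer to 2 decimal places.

7.70

The region (Patch 1 ∪ Patch 2) ∩ Patch 3 is the polygon with vertices (0,9), (0.182,9), (0.091,10), (3,10), (4,9.667), (4,8), (0,8).
By the shoelace formula its area is 7.70.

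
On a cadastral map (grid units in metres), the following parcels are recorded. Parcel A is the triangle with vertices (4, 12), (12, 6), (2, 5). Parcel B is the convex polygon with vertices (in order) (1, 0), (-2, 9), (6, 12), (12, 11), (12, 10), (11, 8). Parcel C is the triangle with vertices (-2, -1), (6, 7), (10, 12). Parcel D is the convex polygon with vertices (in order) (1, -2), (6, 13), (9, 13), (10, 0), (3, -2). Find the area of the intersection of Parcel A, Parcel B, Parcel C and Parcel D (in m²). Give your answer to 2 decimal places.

2.06

The intersection is the polygon with vertices (7.545,9.341), (7.75,9.188), (6,7), (4.222,5.222), (3.695,5.17).
By the shoelace formula its area is 2.06.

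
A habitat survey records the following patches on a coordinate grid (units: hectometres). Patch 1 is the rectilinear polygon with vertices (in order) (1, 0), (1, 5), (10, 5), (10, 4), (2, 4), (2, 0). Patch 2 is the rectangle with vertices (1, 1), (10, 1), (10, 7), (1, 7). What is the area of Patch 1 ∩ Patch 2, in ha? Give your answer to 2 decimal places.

12.00

The intersection is the polygon with vertices (1,5), (10,5), (10,4), (2,4), (2,1), (1,1).
By the shoelace formula its area is 12.00.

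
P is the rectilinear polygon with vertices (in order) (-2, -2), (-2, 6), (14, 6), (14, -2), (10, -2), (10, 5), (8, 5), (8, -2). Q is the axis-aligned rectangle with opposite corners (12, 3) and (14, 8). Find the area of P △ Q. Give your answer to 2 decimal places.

|P| = 114, |Q| = 10, |P∩Q| = 6.
|P △ Q| = |P| + |Q| − 2·|P∩Q| = 114 + 10 − 12 = 112.00.

112.00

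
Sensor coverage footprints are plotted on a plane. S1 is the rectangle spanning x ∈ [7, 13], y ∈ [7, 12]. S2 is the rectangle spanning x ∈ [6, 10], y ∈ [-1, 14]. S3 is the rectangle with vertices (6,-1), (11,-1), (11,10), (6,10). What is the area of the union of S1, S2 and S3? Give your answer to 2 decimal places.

By inclusion–exclusion:
Individual areas: |S1| = 30, |S2| = 60, |S3| = 55.
|S1∩S2|: x∈[7,10], y∈[7,12] → 3·5 = 15.
|S1∩S3|: x∈[7,11], y∈[7,10] → 4·3 = 12.
|S2∩S3|: x∈[6,10], y∈[-1,10] → 4·11 = 44.
|S1∩S2∩S3| = 9.
|S1 ∪ S2 ∪ S3| = 145 − 71 + 9 = 83.00.

83.00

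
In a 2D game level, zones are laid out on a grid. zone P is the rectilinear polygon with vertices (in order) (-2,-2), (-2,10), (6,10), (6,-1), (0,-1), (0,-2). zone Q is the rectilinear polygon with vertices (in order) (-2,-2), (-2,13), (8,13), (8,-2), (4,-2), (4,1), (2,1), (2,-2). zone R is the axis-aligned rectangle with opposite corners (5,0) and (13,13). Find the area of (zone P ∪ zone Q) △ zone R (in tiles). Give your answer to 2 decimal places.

174.00

|zone P ∪ zone Q| = 148.
|(zone P ∪ zone Q) ∩ zone R| = 39.
|(zone P ∪ zone Q) △ zone R| = 148 + 104 − 78 = 174.00.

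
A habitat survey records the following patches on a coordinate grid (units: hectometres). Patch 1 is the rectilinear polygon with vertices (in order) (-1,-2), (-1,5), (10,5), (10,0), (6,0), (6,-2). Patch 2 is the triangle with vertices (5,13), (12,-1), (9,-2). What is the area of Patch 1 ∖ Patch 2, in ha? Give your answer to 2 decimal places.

|Patch 1| = 69, |Patch 1∩Patch 2| = 10.
|Patch 1 ∖ Patch 2| = |Patch 1| − |Patch 1∩Patch 2| = 69 − 10 = 59.00.

59.00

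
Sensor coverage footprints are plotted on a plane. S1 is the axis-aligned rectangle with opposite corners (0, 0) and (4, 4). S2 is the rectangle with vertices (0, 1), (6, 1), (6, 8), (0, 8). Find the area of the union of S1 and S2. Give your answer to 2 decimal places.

46.00

By inclusion–exclusion:
Individual areas: |S1| = 16, |S2| = 42.
|S1∩S2|: x∈[0,4], y∈[1,4] → 4·3 = 12.
|S1 ∪ S2| = 58 − 12 = 46.00.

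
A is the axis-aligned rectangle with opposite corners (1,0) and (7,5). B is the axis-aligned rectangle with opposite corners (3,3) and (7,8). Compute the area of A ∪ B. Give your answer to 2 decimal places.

42.00

By inclusion–exclusion:
Individual areas: |A| = 30, |B| = 20.
|A∩B|: x∈[3,7], y∈[3,5] → 4·2 = 8.
|A ∪ B| = 50 − 8 = 42.00.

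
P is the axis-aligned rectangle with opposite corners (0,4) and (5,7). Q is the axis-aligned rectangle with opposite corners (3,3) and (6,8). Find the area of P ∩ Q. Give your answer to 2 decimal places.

6.00

|P∩Q|: x∈[3,5], y∈[4,7] → 2·3 = 6.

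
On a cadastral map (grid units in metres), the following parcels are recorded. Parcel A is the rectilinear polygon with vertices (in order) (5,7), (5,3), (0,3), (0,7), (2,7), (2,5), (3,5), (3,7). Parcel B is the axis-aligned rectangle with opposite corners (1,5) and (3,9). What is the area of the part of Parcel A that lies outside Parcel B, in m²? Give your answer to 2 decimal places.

|Parcel A| = 18, |Parcel A∩Parcel B| = 2.
|Parcel A ∖ Parcel B| = |Parcel A| − |Parcel A∩Parcel B| = 18 − 2 = 16.00.

16.00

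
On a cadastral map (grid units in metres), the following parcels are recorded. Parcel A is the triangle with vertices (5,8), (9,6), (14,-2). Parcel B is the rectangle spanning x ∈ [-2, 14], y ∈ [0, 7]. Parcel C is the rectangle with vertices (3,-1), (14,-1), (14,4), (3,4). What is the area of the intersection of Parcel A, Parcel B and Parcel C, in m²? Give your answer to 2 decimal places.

4.40

The intersection is the polygon with vertices (12.75,0), (12.2,0), (8.6,4), (10.25,4).
By the shoelace formula its area is 4.40.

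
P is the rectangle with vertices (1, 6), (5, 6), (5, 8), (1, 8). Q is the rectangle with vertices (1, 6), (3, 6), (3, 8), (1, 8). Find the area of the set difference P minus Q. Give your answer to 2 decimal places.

|P∩Q|: x∈[1,3], y∈[6,8] → 2·2 = 4.
|P| = 8.
|P ∖ Q| = |P| − |P∩Q| = 8 − 4 = 4.00.

4.00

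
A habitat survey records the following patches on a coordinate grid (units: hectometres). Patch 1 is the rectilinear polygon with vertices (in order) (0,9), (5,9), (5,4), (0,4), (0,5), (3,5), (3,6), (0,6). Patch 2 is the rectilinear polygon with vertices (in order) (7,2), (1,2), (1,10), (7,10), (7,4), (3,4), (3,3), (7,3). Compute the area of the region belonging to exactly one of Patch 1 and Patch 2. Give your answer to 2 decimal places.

|Patch 1| = 22, |Patch 2| = 44, |Patch 1∩Patch 2| = 18.
|Patch 1 △ Patch 2| = |Patch 1| + |Patch 2| − 2·|Patch 1∩Patch 2| = 22 + 44 − 36 = 30.00.

30.00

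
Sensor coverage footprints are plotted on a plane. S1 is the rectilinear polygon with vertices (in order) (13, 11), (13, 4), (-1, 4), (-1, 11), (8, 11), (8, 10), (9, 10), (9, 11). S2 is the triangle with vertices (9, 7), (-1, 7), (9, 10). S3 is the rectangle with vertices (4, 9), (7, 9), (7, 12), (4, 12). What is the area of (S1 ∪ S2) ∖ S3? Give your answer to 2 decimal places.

91.00

|S1 ∪ S2| = 97.
|(S1 ∪ S2) ∩ S3| = 6.
|(S1 ∪ S2) ∖ S3| = 97 − 6 = 91.00.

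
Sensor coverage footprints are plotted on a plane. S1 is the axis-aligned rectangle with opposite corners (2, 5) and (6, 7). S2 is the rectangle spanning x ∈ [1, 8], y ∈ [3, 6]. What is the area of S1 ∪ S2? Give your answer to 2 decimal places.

By inclusion–exclusion:
Individual areas: |S1| = 8, |S2| = 21.
|S1∩S2|: x∈[2,6], y∈[5,6] → 4·1 = 4.
|S1 ∪ S2| = 29 − 4 = 25.00.

25.00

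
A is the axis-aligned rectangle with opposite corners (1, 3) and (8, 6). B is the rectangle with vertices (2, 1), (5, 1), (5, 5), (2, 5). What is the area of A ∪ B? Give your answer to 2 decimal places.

By inclusion–exclusion:
Individual areas: |A| = 21, |B| = 12.
|A∩B|: x∈[2,5], y∈[3,5] → 3·2 = 6.
|A ∪ B| = 33 − 6 = 27.00.

27.00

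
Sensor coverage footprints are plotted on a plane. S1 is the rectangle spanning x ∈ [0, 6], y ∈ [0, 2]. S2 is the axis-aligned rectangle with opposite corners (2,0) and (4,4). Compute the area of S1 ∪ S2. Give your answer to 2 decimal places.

By inclusion–exclusion:
Individual areas: |S1| = 12, |S2| = 8.
|S1∩S2|: x∈[2,4], y∈[0,2] → 2·2 = 4.
|S1 ∪ S2| = 20 − 4 = 16.00.

16.00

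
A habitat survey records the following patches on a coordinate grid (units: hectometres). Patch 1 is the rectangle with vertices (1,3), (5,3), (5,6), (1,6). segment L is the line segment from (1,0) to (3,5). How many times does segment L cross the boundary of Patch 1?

1

The segment meets the boundary at (2.2,3).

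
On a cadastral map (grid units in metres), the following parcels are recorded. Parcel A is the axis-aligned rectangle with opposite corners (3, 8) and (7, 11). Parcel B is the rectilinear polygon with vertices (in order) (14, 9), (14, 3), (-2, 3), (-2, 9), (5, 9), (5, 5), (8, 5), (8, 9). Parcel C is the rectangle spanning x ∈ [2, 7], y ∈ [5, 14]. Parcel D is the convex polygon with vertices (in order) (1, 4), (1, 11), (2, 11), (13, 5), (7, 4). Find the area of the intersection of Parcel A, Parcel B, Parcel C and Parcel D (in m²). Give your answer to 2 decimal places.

The intersection is the polygon with vertices (5,9), (5,8), (3,8), (3,9).
By the shoelace formula its area is 2.00.

2.00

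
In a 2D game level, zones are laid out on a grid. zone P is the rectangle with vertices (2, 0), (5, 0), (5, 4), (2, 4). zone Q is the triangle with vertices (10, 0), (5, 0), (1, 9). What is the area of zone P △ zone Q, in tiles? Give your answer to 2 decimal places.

|zone P| = 12, |zone Q| = 22.5, |zone P∩zone Q| = 3.5556.
|zone P △ zone Q| = |zone P| + |zone Q| − 2·|zone P∩zone Q| = 12 + 22.5 − 7.1111 = 27.39.

27.39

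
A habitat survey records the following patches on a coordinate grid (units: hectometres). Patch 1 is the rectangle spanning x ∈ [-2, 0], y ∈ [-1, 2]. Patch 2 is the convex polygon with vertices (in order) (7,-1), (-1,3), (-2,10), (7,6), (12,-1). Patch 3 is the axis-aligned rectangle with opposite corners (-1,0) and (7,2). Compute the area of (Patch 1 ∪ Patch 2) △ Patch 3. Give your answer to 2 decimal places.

77.00

|Patch 1 ∪ Patch 2| = 81.
|(Patch 1 ∪ Patch 2) ∩ Patch 3| = 10.
|(Patch 1 ∪ Patch 2) △ Patch 3| = 81 + 16 − 20 = 77.00.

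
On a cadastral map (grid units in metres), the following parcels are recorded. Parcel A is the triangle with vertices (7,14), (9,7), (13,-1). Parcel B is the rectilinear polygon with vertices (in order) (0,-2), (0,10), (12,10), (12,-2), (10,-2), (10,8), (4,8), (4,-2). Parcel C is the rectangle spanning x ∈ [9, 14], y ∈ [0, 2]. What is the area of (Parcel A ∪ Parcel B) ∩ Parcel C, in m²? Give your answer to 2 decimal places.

4.20

The region (Parcel A ∪ Parcel B) ∩ Parcel C is the polygon with vertices (12,1.5), (12.6,0), (12.5,0), (12,1), (12,0), (10,0), (10,2), (12,2).
By the shoelace formula its area is 4.20.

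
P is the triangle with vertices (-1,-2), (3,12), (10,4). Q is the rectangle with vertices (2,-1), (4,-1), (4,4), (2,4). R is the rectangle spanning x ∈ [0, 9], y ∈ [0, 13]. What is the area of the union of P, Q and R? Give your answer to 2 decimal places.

By inclusion–exclusion:
Individual areas: |P| = 65, |Q| = 10, |R| = 117.
|P∩Q| = 7.6364.
|P∩R| = 60.7392.
|Q∩R|: x∈[2,4], y∈[0,4] → 2·4 = 8.
|P∩Q∩R| = 7.5152.
|P ∪ Q ∪ R| = 192 − 76.3755 + 7.5152 = 123.14.

123.14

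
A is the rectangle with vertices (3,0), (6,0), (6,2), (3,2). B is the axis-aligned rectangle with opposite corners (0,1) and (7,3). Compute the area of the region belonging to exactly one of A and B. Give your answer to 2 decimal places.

|A∩B|: x∈[3,6], y∈[1,2] → 3·1 = 3.
|A △ B| = |A| + |B| − 2·|A∩B| = 6 + 14 − 6 = 14.00.

14.00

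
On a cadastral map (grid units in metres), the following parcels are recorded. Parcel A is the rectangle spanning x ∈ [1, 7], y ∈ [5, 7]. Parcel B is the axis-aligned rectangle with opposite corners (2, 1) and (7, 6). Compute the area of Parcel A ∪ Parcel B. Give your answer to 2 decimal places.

32.00

By inclusion–exclusion:
Individual areas: |Parcel A| = 12, |Parcel B| = 25.
|Parcel A∩Parcel B|: x∈[2,7], y∈[5,6] → 5·1 = 5.
|Parcel A ∪ Parcel B| = 37 − 5 = 32.00.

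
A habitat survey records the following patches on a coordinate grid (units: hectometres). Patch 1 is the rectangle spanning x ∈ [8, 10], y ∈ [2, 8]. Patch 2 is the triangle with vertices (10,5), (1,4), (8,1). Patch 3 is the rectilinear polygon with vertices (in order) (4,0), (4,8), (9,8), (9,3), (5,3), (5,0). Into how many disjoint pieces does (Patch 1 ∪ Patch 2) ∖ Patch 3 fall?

2

(Patch 1 ∪ Patch 2) ∖ Patch 3 splits into 2 disjoint pieces (area 11.3214, area 2.4286).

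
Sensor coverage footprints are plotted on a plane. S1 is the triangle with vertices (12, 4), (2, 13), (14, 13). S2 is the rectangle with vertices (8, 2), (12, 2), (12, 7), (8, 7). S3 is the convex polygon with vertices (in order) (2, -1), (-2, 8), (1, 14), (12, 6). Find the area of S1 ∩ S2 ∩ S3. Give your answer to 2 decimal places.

The intersection is the polygon with vertices (10.625,7), (12,6), (10.75,5.125), (8.667,7).
By the shoelace formula its area is 3.06.

3.06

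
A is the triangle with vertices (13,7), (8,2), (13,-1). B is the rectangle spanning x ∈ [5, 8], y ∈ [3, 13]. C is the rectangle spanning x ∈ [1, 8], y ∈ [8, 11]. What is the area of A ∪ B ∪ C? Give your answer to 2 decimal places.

62.00

By inclusion–exclusion:
Individual areas: |A| = 20, |B| = 30, |C| = 21.
|A∩B| = 0.
|A∩C| = 0.
|B∩C|: x∈[5,8], y∈[8,11] → 3·3 = 9.
|A∩B∩C| = 0.
|A ∪ B ∪ C| = 71 − 9 + 0 = 62.00.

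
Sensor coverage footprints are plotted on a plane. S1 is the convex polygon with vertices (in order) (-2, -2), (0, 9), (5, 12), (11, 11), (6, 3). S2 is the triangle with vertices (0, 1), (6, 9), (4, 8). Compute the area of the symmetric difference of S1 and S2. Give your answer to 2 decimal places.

|S1| = 89.5, |S2| = 5, |S1∩S2| = 5.
|S1 △ S2| = |S1| + |S2| − 2·|S1∩S2| = 89.5 + 5 − 10 = 84.50.

84.50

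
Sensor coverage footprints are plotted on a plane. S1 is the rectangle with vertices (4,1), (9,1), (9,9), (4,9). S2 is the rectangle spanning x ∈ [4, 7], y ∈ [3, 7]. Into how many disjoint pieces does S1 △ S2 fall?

S1 △ S2 is a single connected region.

1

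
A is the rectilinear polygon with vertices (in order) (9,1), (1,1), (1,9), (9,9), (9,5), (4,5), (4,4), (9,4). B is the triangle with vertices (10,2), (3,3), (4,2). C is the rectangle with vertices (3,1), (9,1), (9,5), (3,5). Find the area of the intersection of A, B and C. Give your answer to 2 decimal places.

2.93

The intersection is the polygon with vertices (4,2), (3,3), (9,2.143), (9,2).
By the shoelace formula its area is 2.93.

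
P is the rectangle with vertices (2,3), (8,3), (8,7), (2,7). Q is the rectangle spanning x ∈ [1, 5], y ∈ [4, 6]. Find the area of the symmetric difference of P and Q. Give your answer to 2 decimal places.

20.00

|P∩Q|: x∈[2,5], y∈[4,6] → 3·2 = 6.
|P △ Q| = |P| + |Q| − 2·|P∩Q| = 24 + 8 − 12 = 20.00.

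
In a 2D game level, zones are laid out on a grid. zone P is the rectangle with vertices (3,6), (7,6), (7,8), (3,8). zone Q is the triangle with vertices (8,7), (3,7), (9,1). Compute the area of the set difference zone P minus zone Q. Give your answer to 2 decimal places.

4.50

|zone P| = 8, |zone P∩zone Q| = 3.5.
|zone P ∖ zone Q| = |zone P| − |zone P∩zone Q| = 8 − 3.5 = 4.50.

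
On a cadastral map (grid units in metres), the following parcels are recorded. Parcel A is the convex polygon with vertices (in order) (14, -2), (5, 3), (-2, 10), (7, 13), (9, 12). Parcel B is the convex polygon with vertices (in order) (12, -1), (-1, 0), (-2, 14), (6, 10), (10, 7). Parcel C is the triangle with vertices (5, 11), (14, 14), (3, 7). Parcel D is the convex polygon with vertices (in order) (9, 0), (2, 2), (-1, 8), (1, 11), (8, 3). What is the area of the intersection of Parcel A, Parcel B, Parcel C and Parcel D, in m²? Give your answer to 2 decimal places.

0.36

The intersection is the polygon with vertices (3,7), (3.546,8.091), (3.963,7.613).
By the shoelace formula its area is 0.36.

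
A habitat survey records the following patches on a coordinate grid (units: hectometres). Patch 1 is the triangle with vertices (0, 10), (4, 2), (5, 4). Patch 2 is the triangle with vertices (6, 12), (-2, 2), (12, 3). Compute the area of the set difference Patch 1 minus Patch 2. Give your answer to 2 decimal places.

|Patch 1| = 8, |Patch 1∩Patch 2| = 6.3884.
|Patch 1 ∖ Patch 2| = |Patch 1| − |Patch 1∩Patch 2| = 8 − 6.3884 = 1.61.

1.61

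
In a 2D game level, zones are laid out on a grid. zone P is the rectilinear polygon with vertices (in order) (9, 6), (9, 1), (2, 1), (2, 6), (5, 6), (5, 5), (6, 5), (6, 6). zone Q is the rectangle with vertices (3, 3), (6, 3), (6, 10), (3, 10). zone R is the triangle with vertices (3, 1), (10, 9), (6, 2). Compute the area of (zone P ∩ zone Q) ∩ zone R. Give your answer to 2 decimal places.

0.89

The region (zone P ∩ zone Q) ∩ zone R is the polygon with vertices (6,3), (4.75,3), (6,4.429).
By the shoelace formula its area is 0.89.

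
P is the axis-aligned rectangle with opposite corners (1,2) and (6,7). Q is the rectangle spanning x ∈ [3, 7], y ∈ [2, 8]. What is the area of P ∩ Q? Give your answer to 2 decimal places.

|P∩Q|: x∈[3,6], y∈[2,7] → 3·5 = 15.

15.00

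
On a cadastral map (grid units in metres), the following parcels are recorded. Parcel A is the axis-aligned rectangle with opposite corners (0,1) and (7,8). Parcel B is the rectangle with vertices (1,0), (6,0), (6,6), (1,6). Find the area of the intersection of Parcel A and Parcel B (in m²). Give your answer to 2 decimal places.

|Parcel A∩Parcel B|: x∈[1,6], y∈[1,6] → 5·5 = 25.

25.00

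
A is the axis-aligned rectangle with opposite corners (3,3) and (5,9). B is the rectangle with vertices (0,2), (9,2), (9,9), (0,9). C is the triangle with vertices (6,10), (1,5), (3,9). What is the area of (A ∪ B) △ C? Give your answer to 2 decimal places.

|A ∪ B| = 63.
|(A ∪ B) ∩ C| = 4.
|(A ∪ B) △ C| = 63 + 5 − 8 = 60.00.

60.00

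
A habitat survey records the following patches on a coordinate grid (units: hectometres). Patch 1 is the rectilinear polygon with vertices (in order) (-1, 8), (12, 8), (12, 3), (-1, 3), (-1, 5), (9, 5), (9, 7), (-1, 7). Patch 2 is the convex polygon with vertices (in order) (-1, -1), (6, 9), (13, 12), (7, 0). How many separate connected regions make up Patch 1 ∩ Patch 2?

1

Patch 1 ∩ Patch 2 is a single connected region.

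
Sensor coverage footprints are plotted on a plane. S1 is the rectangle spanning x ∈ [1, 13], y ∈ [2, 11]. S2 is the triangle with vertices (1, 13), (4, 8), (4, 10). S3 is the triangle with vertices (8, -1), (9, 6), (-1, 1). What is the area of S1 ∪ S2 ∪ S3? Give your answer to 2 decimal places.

By inclusion–exclusion:
Individual areas: |S1| = 108, |S2| = 3, |S3| = 32.5.
|S1∩S2| = 2.2.
|S1∩S3| = 14.8571.
|S2∩S3| = 0.
|S1∩S2∩S3| = 0.
|S1 ∪ S2 ∪ S3| = 143.5 − 17.0571 + 0 = 126.44.

126.44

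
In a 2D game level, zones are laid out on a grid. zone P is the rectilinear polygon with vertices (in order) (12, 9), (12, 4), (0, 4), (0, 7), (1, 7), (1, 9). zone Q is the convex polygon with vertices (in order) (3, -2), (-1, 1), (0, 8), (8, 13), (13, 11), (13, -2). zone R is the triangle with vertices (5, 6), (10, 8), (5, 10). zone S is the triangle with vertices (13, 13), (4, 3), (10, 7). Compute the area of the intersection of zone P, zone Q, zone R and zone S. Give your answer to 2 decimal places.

The intersection is the polygon with vertices (10,8), (7.656,7.062), (8.897,8.441).
By the shoelace formula its area is 1.03.

1.03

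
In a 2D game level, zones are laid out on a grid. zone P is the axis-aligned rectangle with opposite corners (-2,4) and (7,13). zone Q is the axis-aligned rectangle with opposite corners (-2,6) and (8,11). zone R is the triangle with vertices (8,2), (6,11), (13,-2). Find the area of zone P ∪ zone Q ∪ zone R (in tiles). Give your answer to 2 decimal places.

By inclusion–exclusion:
Individual areas: |zone P| = 81, |zone Q| = 50, |zone R| = 18.5.
|zone P∩zone Q|: x∈[-2,7], y∈[6,11] → 9·5 = 45.
|zone P∩zone R| = 1.3214.
|zone Q∩zone R| = 3.5079.
|zone P∩zone Q∩zone R| = 1.3214.
|zone P ∪ zone Q ∪ zone R| = 149.5 − 49.8294 + 1.3214 = 100.99.

100.99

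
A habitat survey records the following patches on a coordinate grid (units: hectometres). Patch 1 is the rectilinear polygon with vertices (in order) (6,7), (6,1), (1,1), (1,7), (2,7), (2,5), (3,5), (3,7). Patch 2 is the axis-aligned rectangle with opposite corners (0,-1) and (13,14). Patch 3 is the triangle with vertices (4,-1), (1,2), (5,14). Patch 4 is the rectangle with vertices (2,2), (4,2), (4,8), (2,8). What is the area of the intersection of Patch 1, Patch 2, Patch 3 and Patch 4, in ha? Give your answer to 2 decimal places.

The intersection is the polygon with vertices (3,5), (3,7), (4,7), (4,2), (2,2), (2,5).
By the shoelace formula its area is 8.00.

8.00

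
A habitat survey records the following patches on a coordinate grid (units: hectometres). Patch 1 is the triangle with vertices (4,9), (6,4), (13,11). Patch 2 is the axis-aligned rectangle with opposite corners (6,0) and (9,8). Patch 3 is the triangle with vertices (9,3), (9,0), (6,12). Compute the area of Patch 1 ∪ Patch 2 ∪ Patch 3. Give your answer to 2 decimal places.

41.24

By inclusion–exclusion:
Individual areas: |Patch 1| = 24.5, |Patch 2| = 24, |Patch 3| = 4.5.
|Patch 1∩Patch 2| = 7.5.
|Patch 1∩Patch 3| = 1.36.
|Patch 2∩Patch 3| = 3.8333.
|Patch 1∩Patch 2∩Patch 3| = 0.9333.
|Patch 1 ∪ Patch 2 ∪ Patch 3| = 53 − 12.6933 + 0.9333 = 41.24.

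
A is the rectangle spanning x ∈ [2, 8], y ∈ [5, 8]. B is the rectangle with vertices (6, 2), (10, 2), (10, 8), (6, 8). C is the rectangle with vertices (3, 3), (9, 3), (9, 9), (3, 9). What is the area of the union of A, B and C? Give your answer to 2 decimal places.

48.00

By inclusion–exclusion:
Individual areas: |A| = 18, |B| = 24, |C| = 36.
|A∩B|: x∈[6,8], y∈[5,8] → 2·3 = 6.
|A∩C|: x∈[3,8], y∈[5,8] → 5·3 = 15.
|B∩C|: x∈[6,9], y∈[3,8] → 3·5 = 15.
|A∩B∩C| = 6.
|A ∪ B ∪ C| = 78 − 36 + 6 = 48.00.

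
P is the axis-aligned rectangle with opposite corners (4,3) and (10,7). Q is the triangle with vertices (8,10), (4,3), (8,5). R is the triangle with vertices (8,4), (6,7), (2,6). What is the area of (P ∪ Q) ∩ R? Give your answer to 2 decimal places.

The region (P ∪ Q) ∩ R is the polygon with vertices (4,6.5), (6,7), (8,4), (4,5.333).
By the shoelace formula its area is 5.83.

5.83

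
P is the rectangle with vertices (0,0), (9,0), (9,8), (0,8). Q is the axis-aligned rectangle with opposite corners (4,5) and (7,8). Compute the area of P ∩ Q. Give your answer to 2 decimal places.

9.00

|P∩Q|: x∈[4,7], y∈[5,8] → 3·3 = 9.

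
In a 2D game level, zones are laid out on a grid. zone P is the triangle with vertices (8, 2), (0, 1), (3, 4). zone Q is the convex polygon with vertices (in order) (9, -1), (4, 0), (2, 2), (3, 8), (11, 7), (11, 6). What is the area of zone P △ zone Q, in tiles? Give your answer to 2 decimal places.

|zone P| = 10.5, |zone Q| = 60.5, |zone P∩zone Q| = 8.4.
|zone P △ zone Q| = |zone P| + |zone Q| − 2·|zone P∩zone Q| = 10.5 + 60.5 − 16.8 = 54.20.

54.20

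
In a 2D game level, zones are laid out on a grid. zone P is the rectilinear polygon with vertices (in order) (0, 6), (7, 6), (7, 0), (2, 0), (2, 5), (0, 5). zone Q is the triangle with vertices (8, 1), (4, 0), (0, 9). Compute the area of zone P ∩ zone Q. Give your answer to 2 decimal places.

The intersection is the polygon with vertices (3,6), (7,2), (7,0.75), (4,0), (2,4.5), (2,5), (1.778,5), (1.333,6).
By the shoelace formula its area is 16.82.

16.82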